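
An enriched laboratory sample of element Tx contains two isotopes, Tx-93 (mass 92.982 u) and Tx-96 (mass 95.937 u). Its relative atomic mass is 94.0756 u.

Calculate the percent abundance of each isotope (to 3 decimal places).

With x = fraction of Tx-93 (so Tx-96 is 1 − x):
92.982·x + 95.937·(1 − x) = 94.0756
(92.982 − 95.937)·x = 94.0756 − 95.937
x = -1.8614 / -2.955 = 0.62992 → 62.992% Tx-93, 37.008% Tx-96.

Tx-93: 62.992%, Tx-96: 37.008%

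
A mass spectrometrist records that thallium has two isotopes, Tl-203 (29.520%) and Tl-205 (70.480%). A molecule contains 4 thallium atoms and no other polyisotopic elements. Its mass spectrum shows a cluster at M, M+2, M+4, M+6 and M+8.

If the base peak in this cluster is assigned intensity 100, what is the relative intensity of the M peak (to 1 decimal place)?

(0.29520 + 0.70480)^4 gives M 0.0076, M+2 0.0725, M+4 0.2597, M+6 0.4134, M+8 0.2468; the largest is M+6.
P(M+6) = C(4,3) × 0.29520^1 × 0.70480^3 = 4 × 0.2952 × 0.35010449 = 0.413403 (base)
P(M) = C(4,0) × 0.29520^4 × 0.70480^0 = 1 × 0.00759391 × 1.0000 = 0.007594
Relative intensity = 0.007594 / 0.413403 × 100 = 1.8

1.8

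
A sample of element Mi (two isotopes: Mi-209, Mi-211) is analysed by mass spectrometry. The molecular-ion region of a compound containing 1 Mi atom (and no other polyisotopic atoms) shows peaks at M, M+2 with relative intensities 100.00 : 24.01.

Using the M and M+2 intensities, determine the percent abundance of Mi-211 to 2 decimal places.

Write p for the Mi-209 fraction. I(M+2)/I(M) = [C(1,1)·p^0·(1−p)] / p^1 = 1·(1−p)/p = 24.01/100.00 = 0.2401
(1−p)/p = 0.2401/1 = 0.2401  ⇒  p = 1/(1 + 0.2401) = 0.8064
Mi-209: 80.64%, Mi-211: 19.36%.

19.36%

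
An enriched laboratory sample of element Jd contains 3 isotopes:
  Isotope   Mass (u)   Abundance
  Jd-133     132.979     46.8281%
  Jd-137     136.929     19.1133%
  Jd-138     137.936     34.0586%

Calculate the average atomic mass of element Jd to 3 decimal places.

Ar = Σ fᵢ·mᵢ = 0.468281 × 132.979 + 0.191133 × 136.929 + 0.340586 × 137.936
= 62.2715 + 26.1717 + 46.9791 = 135.4223 u

135.422 u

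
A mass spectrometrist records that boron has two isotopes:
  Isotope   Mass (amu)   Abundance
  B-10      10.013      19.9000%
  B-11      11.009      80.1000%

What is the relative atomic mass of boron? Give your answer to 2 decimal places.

Weight each isotope mass by its fractional abundance: 0.199000 × 10.013 + 0.801000 × 11.009
= 1.9926 + 8.8182 = 10.8108 amu

10.81 amu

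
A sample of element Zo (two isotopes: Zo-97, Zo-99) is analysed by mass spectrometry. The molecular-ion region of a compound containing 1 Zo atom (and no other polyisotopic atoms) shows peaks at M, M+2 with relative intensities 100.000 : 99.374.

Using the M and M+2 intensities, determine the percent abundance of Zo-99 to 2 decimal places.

49.84%

If p is the fraction of Zo that is Zo-97, then I(M+2)/I(M) = [C(1,1)·p^0·(1−p)] / p^1 = 1·(1−p)/p = 99.374/100.000 = 0.9937
(1−p)/p = 0.9937/1 = 0.9937  ⇒  p = 1/(1 + 0.9937) = 0.5016
Zo-97: 50.16%, Zo-99: 49.84%.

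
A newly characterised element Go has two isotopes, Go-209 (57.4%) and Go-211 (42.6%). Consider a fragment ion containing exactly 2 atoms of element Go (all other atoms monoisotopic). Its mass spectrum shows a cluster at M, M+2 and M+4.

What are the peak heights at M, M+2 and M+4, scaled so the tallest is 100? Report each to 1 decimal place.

Expanding (0.574 + 0.426)^2:
P(M) = 0.574^2 = 0.329476
P(M+2) = 2 × 0.574^1 × 0.426^1 = 0.489048
P(M+4) = 0.426^2 = 0.181476
The M+2 peak is largest (0.489048); scaling to 100 gives 67.4 : 100.0 : 37.1.

67.4 : 100.0 : 37.1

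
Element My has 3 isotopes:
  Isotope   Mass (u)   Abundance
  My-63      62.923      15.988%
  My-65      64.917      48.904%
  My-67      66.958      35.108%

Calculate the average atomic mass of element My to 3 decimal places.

65.315 u

Ar = Σ fᵢ·mᵢ = 0.15988 × 62.923 + 0.48904 × 64.917 + 0.35108 × 66.958
= 10.0601 + 31.7470 + 23.5076 = 65.3147 u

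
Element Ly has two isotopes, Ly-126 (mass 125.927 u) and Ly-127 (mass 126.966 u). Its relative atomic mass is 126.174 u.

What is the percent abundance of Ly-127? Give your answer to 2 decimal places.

23.77%

Let x be the fractional abundance of Ly-126; then Ly-127 has abundance 1 − x.
125.927·x + 126.966·(1 − x) = 126.174
(125.927 − 126.966)·x = 126.174 − 126.966
x = -0.792 / -1.039 = 0.76227 → 76.23% Ly-126, 23.77% Ly-127.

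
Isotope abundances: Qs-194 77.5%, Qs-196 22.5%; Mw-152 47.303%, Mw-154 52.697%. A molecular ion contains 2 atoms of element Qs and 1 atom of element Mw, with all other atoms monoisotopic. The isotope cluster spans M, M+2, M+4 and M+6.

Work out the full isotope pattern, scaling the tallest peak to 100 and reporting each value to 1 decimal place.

Element Qs pattern (n=2): 0.600625 : 0.34875 : 0.050625
Element Mw pattern (n=1): 0.47303 : 0.52697
Convolve the two distributions (both contribute in 2-u steps):
  M: 0.600625×0.47303 = 0.284114
  M+2: 0.600625×0.52697 + 0.34875×0.47303 = 0.481481
  M+4: 0.34875×0.52697 + 0.050625×0.47303 = 0.207728
  M+6: 0.050625×0.52697 = 0.026678
Scale to base peak (0.481481) = 100: 59.0 : 100.0 : 43.1 : 5.5

59.0 : 100.0 : 43.1 : 5.5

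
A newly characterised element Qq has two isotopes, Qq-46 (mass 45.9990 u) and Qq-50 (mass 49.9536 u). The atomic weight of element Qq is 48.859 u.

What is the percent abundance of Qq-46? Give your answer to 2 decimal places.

27.68%

Writing the weighted mean with unknown fraction x of Qq-46:
45.9990·x + 49.9536·(1 − x) = 48.859
(45.9990 − 49.9536)·x = 48.859 − 49.9536
x = -1.0946 / -3.9546 = 0.27679 → 27.68% Qq-46, 72.32% Qq-50.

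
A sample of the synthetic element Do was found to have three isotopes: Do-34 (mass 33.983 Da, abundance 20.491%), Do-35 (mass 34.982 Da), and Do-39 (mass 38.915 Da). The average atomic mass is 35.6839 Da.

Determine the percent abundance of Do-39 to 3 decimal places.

23.051%

Let x and y be the fractions of Do-35 and Do-39. Then x + y = 1 − 0.20491 = 0.79509 and 34.982x + 38.915y = 35.6839 − 0.20491×33.983 = 28.72044347.
Substituting: 34.982x + 38.915(0.79509 − x) = 28.72044347
(34.982 − 38.915)x = -2.22048388  ⇒  x = 0.56458, y = 0.23051
Do-35: 56.458%, Do-39: 23.051%.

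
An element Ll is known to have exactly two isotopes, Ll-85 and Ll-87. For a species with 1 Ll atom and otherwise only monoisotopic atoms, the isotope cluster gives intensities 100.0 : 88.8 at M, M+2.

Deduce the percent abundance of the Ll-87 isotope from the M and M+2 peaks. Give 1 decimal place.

47.0%

Write p for the Ll-85 fraction. I(M+2)/I(M) = [C(1,1)·p^0·(1−p)] / p^1 = 1·(1−p)/p = 88.8/100.0 = 0.8880
(1−p)/p = 0.8880/1 = 0.8880  ⇒  p = 1/(1 + 0.8880) = 0.5297
Ll-85: 53.0%, Ll-87: 47.0%.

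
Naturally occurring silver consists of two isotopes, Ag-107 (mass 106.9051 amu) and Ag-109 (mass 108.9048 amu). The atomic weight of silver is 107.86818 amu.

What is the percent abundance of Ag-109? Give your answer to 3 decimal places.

48.161%

Let x be the fractional abundance of Ag-107; then Ag-109 has abundance 1 − x.
106.9051·x + 108.9048·(1 − x) = 107.86818
(106.9051 − 108.9048)·x = 107.86818 − 108.9048
x = -1.03662 / -1.9997 = 0.51839 → 51.839% Ag-107, 48.161% Ag-109.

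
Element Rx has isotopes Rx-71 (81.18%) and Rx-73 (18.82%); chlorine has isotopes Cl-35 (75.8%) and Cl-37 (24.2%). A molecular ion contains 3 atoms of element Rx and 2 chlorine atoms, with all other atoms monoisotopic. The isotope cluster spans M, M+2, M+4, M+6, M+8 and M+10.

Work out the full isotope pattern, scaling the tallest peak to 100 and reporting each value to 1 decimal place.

Element Rx pattern (n=3): 0.53499182 : 0.37208226 : 0.08626002 : 0.0066659
Chlorine pattern (n=2): 0.574564 : 0.366872 : 0.058564
Convolve the two distributions (both contribute in 2-u steps):
  M: 0.53499182×0.574564 = 0.307387
  M+2: 0.53499182×0.366872 + 0.37208226×0.574564 = 0.410059
  M+4: 0.53499182×0.058564 + 0.37208226×0.366872 + 0.08626002×0.574564 = 0.217400
  M+6: 0.37208226×0.058564 + 0.08626002×0.366872 + 0.0066659×0.574564 = 0.057267
  M+8: 0.08626002×0.058564 + 0.0066659×0.366872 = 0.007497
  M+10: 0.0066659×0.058564 = 0.000390
Scale to base peak (0.410059) = 100: 75.0 : 100.0 : 53.0 : 14.0 : 1.8 : 0.1

75.0 : 100.0 : 53.0 : 14.0 : 1.8 : 0.1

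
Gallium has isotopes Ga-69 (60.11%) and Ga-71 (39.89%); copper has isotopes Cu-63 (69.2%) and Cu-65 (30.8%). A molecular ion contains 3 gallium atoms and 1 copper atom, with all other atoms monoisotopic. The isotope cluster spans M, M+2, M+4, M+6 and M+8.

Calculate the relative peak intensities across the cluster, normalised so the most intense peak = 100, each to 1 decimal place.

41.1 : 100.0 : 90.6 : 36.1 : 5.3

Gallium pattern (n=3): 0.21719018 : 0.43239309 : 0.28694328 : 0.06347345
Copper pattern (n=1): 0.6920 : 0.3080
Convolve the two distributions (both contribute in 2-u steps):
  M: 0.21719018×0.6920 = 0.150296
  M+2: 0.21719018×0.3080 + 0.43239309×0.6920 = 0.366111
  M+4: 0.43239309×0.3080 + 0.28694328×0.6920 = 0.331742
  M+6: 0.28694328×0.3080 + 0.06347345×0.6920 = 0.132302
  M+8: 0.06347345×0.3080 = 0.019550
Scale to base peak (0.366111) = 100: 41.1 : 100.0 : 90.6 : 36.1 : 5.3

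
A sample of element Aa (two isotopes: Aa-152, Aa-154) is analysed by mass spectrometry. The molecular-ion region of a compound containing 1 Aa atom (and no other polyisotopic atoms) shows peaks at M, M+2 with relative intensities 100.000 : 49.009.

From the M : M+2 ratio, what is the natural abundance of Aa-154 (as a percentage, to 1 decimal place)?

Write p for the Aa-152 fraction. I(M+2)/I(M) = [C(1,1)·p^0·(1−p)] / p^1 = 1·(1−p)/p = 49.009/100.000 = 0.4901
(1−p)/p = 0.4901/1 = 0.4901  ⇒  p = 1/(1 + 0.4901) = 0.6711
Aa-152: 67.1%, Aa-154: 32.9%.

32.9%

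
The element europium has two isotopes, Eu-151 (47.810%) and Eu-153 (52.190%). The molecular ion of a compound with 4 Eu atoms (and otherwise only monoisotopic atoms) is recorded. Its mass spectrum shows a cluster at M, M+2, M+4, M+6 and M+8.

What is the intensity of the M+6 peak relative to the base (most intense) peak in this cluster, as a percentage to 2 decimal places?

Term probabilities: M 0.0522, M+2 0.2281, M+4 0.3736, M+6 0.2719, M+8 0.0742. Base peak = M+4.
P(M+4) = C(4,2) × 0.47810^2 × 0.52190^2 = 6 × 0.22857961 × 0.27237961 = 0.373563 (base)
P(M+6) = C(4,3) × 0.47810^1 × 0.52190^3 = 4 × 0.4781 × 0.14215492 = 0.271857
Relative intensity = 0.271857 / 0.373563 × 100 = 72.77

72.77%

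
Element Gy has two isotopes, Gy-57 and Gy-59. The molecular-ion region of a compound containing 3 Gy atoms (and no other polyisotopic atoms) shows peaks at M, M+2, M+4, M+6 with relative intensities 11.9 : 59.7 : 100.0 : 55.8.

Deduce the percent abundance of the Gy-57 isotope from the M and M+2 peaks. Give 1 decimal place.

37.4%

Write p for the Gy-57 fraction. I(M+2)/I(M) = [C(3,1)·p^2·(1−p)] / p^3 = 3·(1−p)/p = 59.7/11.9 = 5.0168
(1−p)/p = 5.0168/3 = 1.6723  ⇒  p = 1/(1 + 1.6723) = 0.3742
Gy-57: 37.4%, Gy-59: 62.6%.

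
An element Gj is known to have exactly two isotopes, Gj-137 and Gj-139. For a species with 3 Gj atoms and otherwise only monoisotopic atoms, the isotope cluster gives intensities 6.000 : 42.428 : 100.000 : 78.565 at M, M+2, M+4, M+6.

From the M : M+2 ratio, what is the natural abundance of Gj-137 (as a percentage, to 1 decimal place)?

If p is the fraction of Gj that is Gj-137, then I(M+2)/I(M) = [C(3,1)·p^2·(1−p)] / p^3 = 3·(1−p)/p = 42.428/6.000 = 7.0713
(1−p)/p = 7.0713/3 = 2.3571  ⇒  p = 1/(1 + 2.3571) = 0.2979
Gj-137: 29.8%, Gj-139: 70.2%.

29.8%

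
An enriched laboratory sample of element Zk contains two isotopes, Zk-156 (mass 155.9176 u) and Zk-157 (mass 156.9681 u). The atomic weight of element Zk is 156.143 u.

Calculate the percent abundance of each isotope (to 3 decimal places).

Zk-156: 78.544%, Zk-157: 21.456%

Let x be the fractional abundance of Zk-156; then Zk-157 has abundance 1 − x.
155.9176·x + 156.9681·(1 − x) = 156.143
(155.9176 − 156.9681)·x = 156.143 − 156.9681
x = -0.8251 / -1.0505 = 0.78544 → 78.544% Zk-156, 21.456% Zk-157.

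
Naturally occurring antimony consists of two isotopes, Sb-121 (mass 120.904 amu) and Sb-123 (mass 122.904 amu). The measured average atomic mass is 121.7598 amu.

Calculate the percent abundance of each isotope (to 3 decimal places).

With x = fraction of Sb-121 (so Sb-123 is 1 − x):
120.904·x + 122.904·(1 − x) = 121.7598
(120.904 − 122.904)·x = 121.7598 − 122.904
x = -1.1442 / -2.000 = 0.57210 → 57.210% Sb-121, 42.790% Sb-123.

Sb-121: 57.210%, Sb-123: 42.790%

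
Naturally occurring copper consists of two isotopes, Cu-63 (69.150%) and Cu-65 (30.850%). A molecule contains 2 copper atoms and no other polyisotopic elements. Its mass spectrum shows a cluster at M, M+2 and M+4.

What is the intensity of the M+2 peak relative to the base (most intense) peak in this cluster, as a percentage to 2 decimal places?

89.23%

(0.69150 + 0.30850)^2 gives M 0.4782, M+2 0.4267, M+4 0.0952; the largest is M.
P(M) = C(2,0) × 0.69150^2 × 0.30850^0 = 1 × 0.47817225 × 1.0000 = 0.478172 (base)
P(M+2) = C(2,1) × 0.69150^1 × 0.30850^1 = 2 × 0.6915 × 0.3085 = 0.426656
Relative intensity = 0.426656 / 0.478172 × 100 = 89.23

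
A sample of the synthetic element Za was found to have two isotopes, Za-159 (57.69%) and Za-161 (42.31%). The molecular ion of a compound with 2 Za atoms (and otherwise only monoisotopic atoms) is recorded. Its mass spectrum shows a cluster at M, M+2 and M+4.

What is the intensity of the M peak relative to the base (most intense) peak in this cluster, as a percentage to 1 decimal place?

Term probabilities: M 0.3328, M+2 0.4882, M+4 0.1790. Base peak = M+2.
P(M+2) = C(2,1) × 0.5769^1 × 0.4231^1 = 2 × 0.5769 × 0.4231 = 0.488173 (base)
P(M) = C(2,0) × 0.5769^2 × 0.4231^0 = 1 × 0.33281361 × 1.0000 = 0.332814
Relative intensity = 0.332814 / 0.488173 × 100 = 68.2

68.2%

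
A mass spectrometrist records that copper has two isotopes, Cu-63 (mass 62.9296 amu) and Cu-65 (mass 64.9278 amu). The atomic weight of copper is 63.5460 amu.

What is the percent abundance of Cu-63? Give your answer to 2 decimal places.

Let x be the fractional abundance of Cu-63; then Cu-65 has abundance 1 − x.
62.9296·x + 64.9278·(1 − x) = 63.5460
(62.9296 − 64.9278)·x = 63.5460 − 64.9278
x = -1.3818 / -1.9982 = 0.69152 → 69.15% Cu-63, 30.85% Cu-65.

69.15%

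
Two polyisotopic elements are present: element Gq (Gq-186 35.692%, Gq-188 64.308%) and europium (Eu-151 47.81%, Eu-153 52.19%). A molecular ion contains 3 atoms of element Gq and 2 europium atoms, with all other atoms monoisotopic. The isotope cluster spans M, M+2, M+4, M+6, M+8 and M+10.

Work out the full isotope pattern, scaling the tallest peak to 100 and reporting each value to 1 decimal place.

Element Gq pattern (n=3): 0.04546871 : 0.24576952 : 0.44281482 : 0.26594695
Europium pattern (n=2): 0.22857961 : 0.49904078 : 0.27237961
Convolve the two distributions (both contribute in 2-u steps):
  M: 0.04546871×0.22857961 = 0.010393
  M+2: 0.04546871×0.49904078 + 0.24576952×0.22857961 = 0.078869
  M+4: 0.04546871×0.27237961 + 0.24576952×0.49904078 + 0.44281482×0.22857961 = 0.236252
  M+6: 0.24576952×0.27237961 + 0.44281482×0.49904078 + 0.26594695×0.22857961 = 0.348715
  M+8: 0.44281482×0.27237961 + 0.26594695×0.49904078 = 0.253332
  M+10: 0.26594695×0.27237961 = 0.072439
Scale to base peak (0.348715) = 100: 3.0 : 22.6 : 67.7 : 100.0 : 72.6 : 20.8

3.0 : 22.6 : 67.7 : 100.0 : 72.6 : 20.8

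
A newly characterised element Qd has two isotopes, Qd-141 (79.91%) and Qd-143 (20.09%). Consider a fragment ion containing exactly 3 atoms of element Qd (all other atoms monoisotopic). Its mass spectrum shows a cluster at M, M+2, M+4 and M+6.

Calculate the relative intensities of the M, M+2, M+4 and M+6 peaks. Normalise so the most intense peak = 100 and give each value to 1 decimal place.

The 3 Qd atoms are independent, so intensities follow the terms of (0.7991 + 0.2009)^3.
P(M) = 0.7991^3 = 0.510274
P(M+2) = 3 × 0.7991^2 × 0.2009^1 = 0.384861
P(M+4) = 3 × 0.7991^1 × 0.2009^2 = 0.096757
P(M+6) = 0.2009^3 = 0.008108
The M peak is largest (0.510274); scaling to 100 gives 100.0 : 75.4 : 19.0 : 1.6.

100.0 : 75.4 : 19.0 : 1.6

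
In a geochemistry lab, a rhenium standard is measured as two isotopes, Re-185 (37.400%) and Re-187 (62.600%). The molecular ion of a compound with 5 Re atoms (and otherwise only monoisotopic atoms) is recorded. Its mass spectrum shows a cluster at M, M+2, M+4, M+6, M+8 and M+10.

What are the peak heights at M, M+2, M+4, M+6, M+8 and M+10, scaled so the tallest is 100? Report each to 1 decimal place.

The 5 Re atoms are independent, so intensities follow the terms of (0.37400 + 0.62600)^5.
P(M) = 0.37400^5 = 0.007317
P(M+2) = 5 × 0.37400^4 × 0.62600^1 = 0.061239
P(M+4) = 10 × 0.37400^3 × 0.62600^2 = 0.205005
P(M+6) = 10 × 0.37400^2 × 0.62600^3 = 0.343136
P(M+8) = 5 × 0.37400^1 × 0.62600^4 = 0.287170
P(M+10) = 0.62600^5 = 0.096133
The M+6 peak is largest (0.343136); scaling to 100 gives 2.1 : 17.8 : 59.7 : 100.0 : 83.7 : 28.0.

2.1 : 17.8 : 59.7 : 100.0 : 83.7 : 28.0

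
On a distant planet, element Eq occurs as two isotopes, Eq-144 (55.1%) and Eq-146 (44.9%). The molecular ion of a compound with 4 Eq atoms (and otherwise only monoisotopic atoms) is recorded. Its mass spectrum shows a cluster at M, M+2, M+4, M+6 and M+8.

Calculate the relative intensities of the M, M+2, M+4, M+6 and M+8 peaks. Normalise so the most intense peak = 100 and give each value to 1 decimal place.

Each Eq atom is independently Eq-144 (p = 0.551) or Eq-146 (q = 0.449); the cluster is the binomial expansion (p + q)^4.
P(M) = 0.551^4 = 0.092174
P(M+2) = 4 × 0.551^3 × 0.449^1 = 0.300442
P(M+4) = 6 × 0.551^2 × 0.449^2 = 0.367238
P(M+6) = 4 × 0.551^1 × 0.449^3 = 0.199504
P(M+8) = 0.449^4 = 0.040643
The M+4 peak is largest (0.367238); scaling to 100 gives 25.1 : 81.8 : 100.0 : 54.3 : 11.1.

25.1 : 81.8 : 100.0 : 54.3 : 11.1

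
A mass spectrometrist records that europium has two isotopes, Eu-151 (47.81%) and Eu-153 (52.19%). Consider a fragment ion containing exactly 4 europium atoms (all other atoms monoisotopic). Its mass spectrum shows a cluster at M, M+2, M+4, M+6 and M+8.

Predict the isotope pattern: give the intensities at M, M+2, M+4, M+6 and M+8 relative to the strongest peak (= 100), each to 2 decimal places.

The 4 Eu atoms are independent, so intensities follow the terms of (0.4781 + 0.5219)^4.
P(M) = 0.4781^4 = 0.052249
P(M+2) = 4 × 0.4781^3 × 0.5219^1 = 0.228141
P(M+4) = 6 × 0.4781^2 × 0.5219^2 = 0.373563
P(M+6) = 4 × 0.4781^1 × 0.5219^3 = 0.271857
P(M+8) = 0.5219^4 = 0.074191
The M+4 peak is largest (0.373563); scaling to 100 gives 13.99 : 61.07 : 100.00 : 72.77 : 19.86.

13.99 : 61.07 : 100.00 : 72.77 : 19.86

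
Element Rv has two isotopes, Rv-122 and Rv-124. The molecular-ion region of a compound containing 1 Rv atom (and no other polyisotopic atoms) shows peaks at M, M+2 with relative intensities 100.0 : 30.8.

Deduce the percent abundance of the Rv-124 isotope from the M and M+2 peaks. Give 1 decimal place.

Let p = fractional abundance of Rv-122. I(M+2)/I(M) = [C(1,1)·p^0·(1−p)] / p^1 = 1·(1−p)/p = 30.8/100.0 = 0.3080
(1−p)/p = 0.3080/1 = 0.3080  ⇒  p = 1/(1 + 0.3080) = 0.7645
Rv-122: 76.5%, Rv-124: 23.5%.

23.5%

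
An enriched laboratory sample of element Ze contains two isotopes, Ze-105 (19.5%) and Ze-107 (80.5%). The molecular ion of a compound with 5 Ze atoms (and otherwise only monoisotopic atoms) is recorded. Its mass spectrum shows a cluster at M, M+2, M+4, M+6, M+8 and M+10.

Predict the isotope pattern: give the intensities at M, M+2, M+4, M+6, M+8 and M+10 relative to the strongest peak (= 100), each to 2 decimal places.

0.07 : 1.42 : 11.74 : 48.45 : 100.00 : 82.56

Each Ze atom is independently Ze-105 (p = 0.195) or Ze-107 (q = 0.805); the cluster is the binomial expansion (p + q)^5.
P(M) = 0.195^5 = 0.000282
P(M+2) = 5 × 0.195^4 × 0.805^1 = 0.005820
P(M+4) = 10 × 0.195^3 × 0.805^2 = 0.048050
P(M+6) = 10 × 0.195^2 × 0.805^3 = 0.198361
P(M+8) = 5 × 0.195^1 × 0.805^4 = 0.409438
P(M+10) = 0.805^5 = 0.338049
The M+8 peak is largest (0.409438); scaling to 100 gives 0.07 : 1.42 : 11.74 : 48.45 : 100.00 : 82.56.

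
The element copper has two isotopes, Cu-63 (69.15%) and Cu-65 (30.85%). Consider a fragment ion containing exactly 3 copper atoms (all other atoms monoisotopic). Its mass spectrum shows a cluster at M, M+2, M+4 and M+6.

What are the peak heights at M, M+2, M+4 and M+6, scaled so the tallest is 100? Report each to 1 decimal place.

The 3 Cu atoms are independent, so intensities follow the terms of (0.6915 + 0.3085)^3.
P(M) = 0.6915^3 = 0.330656
P(M+2) = 3 × 0.6915^2 × 0.3085^1 = 0.442548
P(M+4) = 3 × 0.6915^1 × 0.3085^2 = 0.197435
P(M+6) = 0.3085^3 = 0.029361
The M+2 peak is largest (0.442548); scaling to 100 gives 74.7 : 100.0 : 44.6 : 6.6.

74.7 : 100.0 : 44.6 : 6.6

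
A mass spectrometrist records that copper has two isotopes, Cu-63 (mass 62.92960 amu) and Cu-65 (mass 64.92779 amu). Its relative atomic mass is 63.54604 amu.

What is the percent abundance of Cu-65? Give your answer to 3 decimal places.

30.850%

Let x be the fractional abundance of Cu-63; then Cu-65 has abundance 1 − x.
62.92960·x + 64.92779·(1 − x) = 63.54604
(62.92960 − 64.92779)·x = 63.54604 − 64.92779
x = -1.38175 / -1.99819 = 0.69150 → 69.150% Cu-63, 30.850% Cu-65.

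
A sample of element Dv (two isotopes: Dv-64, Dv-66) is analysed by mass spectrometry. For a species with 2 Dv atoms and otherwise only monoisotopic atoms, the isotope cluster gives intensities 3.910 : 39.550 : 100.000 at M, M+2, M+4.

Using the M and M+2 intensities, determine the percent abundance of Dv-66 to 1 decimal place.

83.5%

Write p for the Dv-64 fraction. I(M+2)/I(M) = [C(2,1)·p^1·(1−p)] / p^2 = 2·(1−p)/p = 39.550/3.910 = 10.1151
(1−p)/p = 10.1151/2 = 5.0575  ⇒  p = 1/(1 + 5.0575) = 0.1651
Dv-64: 16.5%, Dv-66: 83.5%.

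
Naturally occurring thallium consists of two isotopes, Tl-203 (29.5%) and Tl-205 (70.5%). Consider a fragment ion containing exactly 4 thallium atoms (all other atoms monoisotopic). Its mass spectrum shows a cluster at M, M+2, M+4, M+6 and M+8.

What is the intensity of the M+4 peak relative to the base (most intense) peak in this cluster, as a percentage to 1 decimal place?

62.8%

(0.295 + 0.705)^4 gives M 0.0076, M+2 0.0724, M+4 0.2595, M+6 0.4135, M+8 0.2470; the largest is M+6.
P(M+6) = C(4,3) × 0.295^1 × 0.705^3 = 4 × 0.2950 × 0.35040263 = 0.413475 (base)
P(M+4) = C(4,2) × 0.295^2 × 0.705^2 = 6 × 0.087025 × 0.497025 = 0.259522
Relative intensity = 0.259522 / 0.413475 × 100 = 62.8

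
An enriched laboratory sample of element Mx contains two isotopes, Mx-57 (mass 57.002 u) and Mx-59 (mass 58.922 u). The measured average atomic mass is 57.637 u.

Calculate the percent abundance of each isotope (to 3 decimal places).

Mx-57: 66.927%, Mx-59: 33.073%

Let x be the fractional abundance of Mx-57; then Mx-59 has abundance 1 − x.
57.002·x + 58.922·(1 − x) = 57.637
(57.002 − 58.922)·x = 57.637 − 58.922
x = -1.285 / -1.920 = 0.66927 → 66.927% Mx-57, 33.073% Mx-59.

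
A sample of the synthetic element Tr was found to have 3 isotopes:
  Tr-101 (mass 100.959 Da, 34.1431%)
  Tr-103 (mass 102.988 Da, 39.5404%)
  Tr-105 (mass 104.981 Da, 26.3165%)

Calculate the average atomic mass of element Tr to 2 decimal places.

The abundance-weighted mean is 0.341431 × 100.959 + 0.395404 × 102.988 + 0.263165 × 104.981
= 34.4705 + 40.7219 + 27.6273 = 102.8197 Da

102.82 Da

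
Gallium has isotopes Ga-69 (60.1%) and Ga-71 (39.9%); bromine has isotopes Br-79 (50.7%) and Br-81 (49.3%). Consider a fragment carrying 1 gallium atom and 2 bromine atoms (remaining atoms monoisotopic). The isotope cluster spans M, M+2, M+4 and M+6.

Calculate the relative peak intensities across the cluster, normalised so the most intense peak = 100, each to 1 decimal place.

Gallium pattern (n=1): 0.6010 : 0.3990
Bromine pattern (n=2): 0.257049 : 0.499902 : 0.243049
Convolve the two distributions (both contribute in 2-u steps):
  M: 0.6010×0.257049 = 0.154486
  M+2: 0.6010×0.499902 + 0.3990×0.257049 = 0.403004
  M+4: 0.6010×0.243049 + 0.3990×0.499902 = 0.345533
  M+6: 0.3990×0.243049 = 0.096977
Scale to base peak (0.403004) = 100: 38.3 : 100.0 : 85.7 : 24.1

38.3 : 100.0 : 85.7 : 24.1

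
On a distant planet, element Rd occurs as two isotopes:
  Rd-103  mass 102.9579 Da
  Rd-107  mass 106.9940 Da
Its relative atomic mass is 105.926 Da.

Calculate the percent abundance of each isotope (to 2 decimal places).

With x = fraction of Rd-103 (so Rd-107 is 1 − x):
102.9579·x + 106.9940·(1 − x) = 105.926
(102.9579 − 106.9940)·x = 105.926 − 106.9940
x = -1.0680 / -4.0361 = 0.26461 → 26.46% Rd-103, 73.54% Rd-107.

Rd-103: 26.46%, Rd-107: 73.54%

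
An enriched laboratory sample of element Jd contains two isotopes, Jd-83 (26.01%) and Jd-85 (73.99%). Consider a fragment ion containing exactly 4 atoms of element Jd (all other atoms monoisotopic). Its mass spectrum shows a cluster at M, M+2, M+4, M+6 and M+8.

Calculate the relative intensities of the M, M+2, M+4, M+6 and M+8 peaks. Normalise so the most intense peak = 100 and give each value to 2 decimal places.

Expanding (0.2601 + 0.7399)^4:
P(M) = 0.2601^4 = 0.004577
P(M+2) = 4 × 0.2601^3 × 0.7399^1 = 0.052078
P(M+4) = 6 × 0.2601^2 × 0.7399^2 = 0.222217
P(M+6) = 4 × 0.2601^1 × 0.7399^3 = 0.421424
P(M+8) = 0.7399^4 = 0.299704
The M+6 peak is largest (0.421424); scaling to 100 gives 1.09 : 12.36 : 52.73 : 100.00 : 71.12.

1.09 : 12.36 : 52.73 : 100.00 : 71.12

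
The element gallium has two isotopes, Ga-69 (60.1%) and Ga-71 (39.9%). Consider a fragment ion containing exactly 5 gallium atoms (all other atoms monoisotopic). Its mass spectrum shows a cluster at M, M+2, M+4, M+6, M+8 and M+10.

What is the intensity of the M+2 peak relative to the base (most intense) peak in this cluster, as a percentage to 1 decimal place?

75.3%

Binomial terms of (0.601 + 0.399)^5: M 0.0784, M+2 0.2603, M+4 0.3456, M+6 0.2294, M+8 0.0762, M+10 0.0101 → M+4 is the base peak.
P(M+4) = C(5,2) × 0.601^3 × 0.399^2 = 10 × 0.2170818 × 0.159201 = 0.345596 (base)
P(M+2) = C(5,1) × 0.601^4 × 0.399^1 = 5 × 0.13046616 × 0.3990 = 0.260280
Relative intensity = 0.260280 / 0.345596 × 100 = 75.3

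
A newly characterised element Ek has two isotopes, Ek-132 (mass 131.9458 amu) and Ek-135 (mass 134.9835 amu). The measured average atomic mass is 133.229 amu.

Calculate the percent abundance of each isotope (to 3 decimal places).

With x = fraction of Ek-132 (so Ek-135 is 1 − x):
131.9458·x + 134.9835·(1 − x) = 133.229
(131.9458 − 134.9835)·x = 133.229 − 134.9835
x = -1.7545 / -3.0377 = 0.57758 → 57.758% Ek-132, 42.242% Ek-135.

Ek-132: 57.758%, Ek-135: 42.242%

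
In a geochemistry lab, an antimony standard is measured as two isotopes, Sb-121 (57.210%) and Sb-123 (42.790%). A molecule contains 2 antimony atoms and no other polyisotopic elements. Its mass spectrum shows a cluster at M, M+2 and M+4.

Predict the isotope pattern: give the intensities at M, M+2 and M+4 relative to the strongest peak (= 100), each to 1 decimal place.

Each Sb atom is independently Sb-121 (p = 0.57210) or Sb-123 (q = 0.42790); the cluster is the binomial expansion (p + q)^2.
P(M) = 0.57210^2 = 0.327298
P(M+2) = 2 × 0.57210^1 × 0.42790^1 = 0.489603
P(M+4) = 0.42790^2 = 0.183098
The M+2 peak is largest (0.489603); scaling to 100 gives 66.8 : 100.0 : 37.4.

66.8 : 100.0 : 37.4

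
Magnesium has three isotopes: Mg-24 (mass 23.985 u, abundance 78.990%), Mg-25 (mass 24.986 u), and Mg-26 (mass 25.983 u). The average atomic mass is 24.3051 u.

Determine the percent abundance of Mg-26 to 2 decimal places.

Let x and y be the fractions of Mg-25 and Mg-26. Then x + y = 1 − 0.78990 = 0.21010 and 24.986x + 25.983y = 24.3051 − 0.78990×23.985 = 5.3593485.
Substituting: 24.986x + 25.983(0.21010 − x) = 5.3593485
(24.986 − 25.983)x = -0.0996798  ⇒  x = 0.09998, y = 0.11012
Mg-25: 10.00%, Mg-26: 11.01%.

11.01%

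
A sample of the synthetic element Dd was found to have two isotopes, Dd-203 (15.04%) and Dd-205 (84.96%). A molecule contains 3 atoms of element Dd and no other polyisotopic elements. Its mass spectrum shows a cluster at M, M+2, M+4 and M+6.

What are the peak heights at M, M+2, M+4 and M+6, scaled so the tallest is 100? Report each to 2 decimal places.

0.55 : 9.40 : 53.11 : 100.00

Expanding (0.1504 + 0.8496)^3:
P(M) = 0.1504^3 = 0.003402
P(M+2) = 3 × 0.1504^2 × 0.8496^1 = 0.057654
P(M+4) = 3 × 0.1504^1 × 0.8496^2 = 0.325685
P(M+6) = 0.8496^3 = 0.613258
The M+6 peak is largest (0.613258); scaling to 100 gives 0.55 : 9.40 : 53.11 : 100.00.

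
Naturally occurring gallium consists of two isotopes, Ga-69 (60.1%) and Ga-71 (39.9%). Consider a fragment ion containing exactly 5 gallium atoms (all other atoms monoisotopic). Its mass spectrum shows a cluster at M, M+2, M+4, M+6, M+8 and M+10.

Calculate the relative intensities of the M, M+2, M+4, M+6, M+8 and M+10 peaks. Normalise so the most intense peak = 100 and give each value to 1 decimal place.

22.7 : 75.3 : 100.0 : 66.4 : 22.0 : 2.9

Expanding (0.601 + 0.399)^5:
P(M) = 0.601^5 = 0.078410
P(M+2) = 5 × 0.601^4 × 0.399^1 = 0.260280
P(M+4) = 10 × 0.601^3 × 0.399^2 = 0.345596
P(M+6) = 10 × 0.601^2 × 0.399^3 = 0.229439
P(M+8) = 5 × 0.601^1 × 0.399^4 = 0.076162
P(M+10) = 0.399^5 = 0.010113
The M+4 peak is largest (0.345596); scaling to 100 gives 22.7 : 75.3 : 100.0 : 66.4 : 22.0 : 2.9.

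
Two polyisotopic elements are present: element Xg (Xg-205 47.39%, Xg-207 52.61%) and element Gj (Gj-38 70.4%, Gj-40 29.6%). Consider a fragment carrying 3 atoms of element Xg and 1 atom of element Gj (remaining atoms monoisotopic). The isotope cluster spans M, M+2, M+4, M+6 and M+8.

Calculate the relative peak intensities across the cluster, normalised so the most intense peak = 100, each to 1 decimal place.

19.6 : 73.6 : 100.0 : 57.3 : 11.3

Element Xg pattern (n=3): 0.10642904 : 0.35445652 : 0.39349985 : 0.14561459
Element Gj pattern (n=1): 0.7040 : 0.2960
Convolve the two distributions (both contribute in 2-u steps):
  M: 0.10642904×0.7040 = 0.074926
  M+2: 0.10642904×0.2960 + 0.35445652×0.7040 = 0.281040
  M+4: 0.35445652×0.2960 + 0.39349985×0.7040 = 0.381943
  M+6: 0.39349985×0.2960 + 0.14561459×0.7040 = 0.218989
  M+8: 0.14561459×0.2960 = 0.043102
Scale to base peak (0.381943) = 100: 19.6 : 73.6 : 100.0 : 57.3 : 11.3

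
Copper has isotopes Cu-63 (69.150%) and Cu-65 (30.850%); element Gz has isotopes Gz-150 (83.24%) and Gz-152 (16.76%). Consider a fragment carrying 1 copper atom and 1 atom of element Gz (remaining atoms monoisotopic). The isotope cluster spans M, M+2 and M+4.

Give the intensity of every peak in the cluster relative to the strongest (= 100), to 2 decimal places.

100.00 : 64.75 : 8.98

Copper pattern (n=1): 0.6915 : 0.3085
Element Gz pattern (n=1): 0.8324 : 0.1676
Convolve the two distributions (both contribute in 2-u steps):
  M: 0.6915×0.8324 = 0.575605
  M+2: 0.6915×0.1676 + 0.3085×0.8324 = 0.372691
  M+4: 0.3085×0.1676 = 0.051705
Scale to base peak (0.575605) = 100: 100.00 : 64.75 : 8.98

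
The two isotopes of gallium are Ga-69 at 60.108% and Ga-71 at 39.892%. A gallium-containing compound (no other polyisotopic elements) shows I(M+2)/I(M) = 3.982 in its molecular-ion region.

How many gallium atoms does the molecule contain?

6

The M+2/M ratio from n Ga atoms is n · q/p = n · 0.39892/0.60108.
n = 3.982 × 0.60108/0.39892 = 6.00 ≈ 6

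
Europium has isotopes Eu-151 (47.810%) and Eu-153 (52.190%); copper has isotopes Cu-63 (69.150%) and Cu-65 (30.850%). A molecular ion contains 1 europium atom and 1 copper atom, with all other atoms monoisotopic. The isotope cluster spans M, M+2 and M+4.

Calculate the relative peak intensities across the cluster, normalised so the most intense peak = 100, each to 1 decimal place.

65.0 : 100.0 : 31.7

Europium pattern (n=1): 0.4781 : 0.5219
Copper pattern (n=1): 0.6915 : 0.3085
Convolve the two distributions (both contribute in 2-u steps):
  M: 0.4781×0.6915 = 0.330606
  M+2: 0.4781×0.3085 + 0.5219×0.6915 = 0.508388
  M+4: 0.5219×0.3085 = 0.161006
Scale to base peak (0.508388) = 100: 65.0 : 100.0 : 31.7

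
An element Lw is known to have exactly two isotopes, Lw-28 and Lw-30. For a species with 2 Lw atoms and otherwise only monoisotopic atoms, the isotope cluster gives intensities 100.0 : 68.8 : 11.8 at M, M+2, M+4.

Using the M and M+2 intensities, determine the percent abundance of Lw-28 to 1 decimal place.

Let p = fractional abundance of Lw-28. I(M+2)/I(M) = [C(2,1)·p^1·(1−p)] / p^2 = 2·(1−p)/p = 68.8/100.0 = 0.6880
(1−p)/p = 0.6880/2 = 0.3440  ⇒  p = 1/(1 + 0.3440) = 0.7440
Lw-28: 74.4%, Lw-30: 25.6%.

74.4%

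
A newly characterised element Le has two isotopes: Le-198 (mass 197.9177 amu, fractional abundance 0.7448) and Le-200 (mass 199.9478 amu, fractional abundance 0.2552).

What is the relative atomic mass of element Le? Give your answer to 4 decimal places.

Ar = Σ fᵢ·mᵢ = 0.7448 × 197.9177 + 0.2552 × 199.9478
= 147.40910 + 51.02668 = 198.43578 amu

198.4358 amu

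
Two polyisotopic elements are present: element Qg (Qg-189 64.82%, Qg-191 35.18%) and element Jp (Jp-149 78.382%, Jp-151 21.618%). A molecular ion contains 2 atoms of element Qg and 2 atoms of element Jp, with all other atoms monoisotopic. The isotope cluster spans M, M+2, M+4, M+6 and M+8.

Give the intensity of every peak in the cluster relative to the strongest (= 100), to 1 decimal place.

61.1 : 100.0 : 59.2 : 15.0 : 1.4

Element Qg pattern (n=2): 0.42016324 : 0.45607352 : 0.12376324
Element Jp pattern (n=2): 0.61437379 : 0.33889242 : 0.04673379
Convolve the two distributions (both contribute in 2-u steps):
  M: 0.42016324×0.61437379 = 0.258137
  M+2: 0.42016324×0.33889242 + 0.45607352×0.61437379 = 0.422590
  M+4: 0.42016324×0.04673379 + 0.45607352×0.33889242 + 0.12376324×0.61437379 = 0.250233
  M+6: 0.45607352×0.04673379 + 0.12376324×0.33889242 = 0.063256
  M+8: 0.12376324×0.04673379 = 0.005784
Scale to base peak (0.422590) = 100: 61.1 : 100.0 : 59.2 : 15.0 : 1.4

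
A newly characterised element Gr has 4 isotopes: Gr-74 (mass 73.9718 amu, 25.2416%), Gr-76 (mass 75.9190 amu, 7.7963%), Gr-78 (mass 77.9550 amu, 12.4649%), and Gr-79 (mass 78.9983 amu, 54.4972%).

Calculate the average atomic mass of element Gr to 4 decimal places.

77.3594 amu

Ar = Σ fᵢ·mᵢ = 0.252416 × 73.9718 + 0.077963 × 75.9190 + 0.124649 × 77.9550 + 0.544972 × 78.9983
= 18.67167 + 5.91887 + 9.71701 + 43.05186 = 77.35941 amu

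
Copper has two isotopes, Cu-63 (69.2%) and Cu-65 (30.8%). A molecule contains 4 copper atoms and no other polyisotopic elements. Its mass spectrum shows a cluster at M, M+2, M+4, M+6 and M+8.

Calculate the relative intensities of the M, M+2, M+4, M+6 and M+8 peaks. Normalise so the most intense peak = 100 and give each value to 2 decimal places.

56.17 : 100.00 : 66.76 : 19.81 : 2.20

Each Cu atom is independently Cu-63 (p = 0.692) or Cu-65 (q = 0.308); the cluster is the binomial expansion (p + q)^4.
P(M) = 0.692^4 = 0.229311
P(M+2) = 4 × 0.692^3 × 0.308^1 = 0.408253
P(M+4) = 6 × 0.692^2 × 0.308^2 = 0.272562
P(M+6) = 4 × 0.692^1 × 0.308^3 = 0.080876
P(M+8) = 0.308^4 = 0.008999
The M+2 peak is largest (0.408253); scaling to 100 gives 56.17 : 100.00 : 66.76 : 19.81 : 2.20.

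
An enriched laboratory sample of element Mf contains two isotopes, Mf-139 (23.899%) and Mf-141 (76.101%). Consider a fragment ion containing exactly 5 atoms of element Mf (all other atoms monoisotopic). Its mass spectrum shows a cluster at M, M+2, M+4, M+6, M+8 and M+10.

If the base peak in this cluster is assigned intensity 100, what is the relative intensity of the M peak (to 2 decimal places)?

0.19

(0.23899 + 0.76101)^5 gives M 0.0008, M+2 0.0124, M+4 0.0791, M+6 0.2517, M+8 0.4008, M+10 0.2552; the largest is M+8.
P(M+8) = C(5,4) × 0.23899^1 × 0.76101^4 = 5 × 0.23899 × 0.33539876 = 0.400785 (base)
P(M) = C(5,0) × 0.23899^5 × 0.76101^0 = 1 × 0.00077965 × 1.0000 = 0.000780
Relative intensity = 0.000780 / 0.400785 × 100 = 0.19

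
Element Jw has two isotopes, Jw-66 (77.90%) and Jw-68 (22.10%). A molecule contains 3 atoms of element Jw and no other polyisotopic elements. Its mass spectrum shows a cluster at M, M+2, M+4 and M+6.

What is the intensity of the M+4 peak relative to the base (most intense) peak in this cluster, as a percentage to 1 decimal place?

24.1%

Term probabilities: M 0.4727, M+2 0.4023, M+4 0.1141, M+6 0.0108. Base peak = M.
P(M) = C(3,0) × 0.7790^3 × 0.2210^0 = 1 × 0.47272914 × 1.0000 = 0.472729 (base)
P(M+4) = C(3,2) × 0.7790^1 × 0.2210^2 = 3 × 0.7790 × 0.048841 = 0.114141
Relative intensity = 0.114141 / 0.472729 × 100 = 24.1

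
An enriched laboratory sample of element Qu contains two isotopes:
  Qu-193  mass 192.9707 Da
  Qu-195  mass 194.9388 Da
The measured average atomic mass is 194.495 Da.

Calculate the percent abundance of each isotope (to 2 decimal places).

Qu-193: 22.55%, Qu-195: 77.45%

Writing the weighted mean with unknown fraction x of Qu-193:
192.9707·x + 194.9388·(1 − x) = 194.495
(192.9707 − 194.9388)·x = 194.495 − 194.9388
x = -0.4438 / -1.9681 = 0.22550 → 22.55% Qu-193, 77.45% Qu-195.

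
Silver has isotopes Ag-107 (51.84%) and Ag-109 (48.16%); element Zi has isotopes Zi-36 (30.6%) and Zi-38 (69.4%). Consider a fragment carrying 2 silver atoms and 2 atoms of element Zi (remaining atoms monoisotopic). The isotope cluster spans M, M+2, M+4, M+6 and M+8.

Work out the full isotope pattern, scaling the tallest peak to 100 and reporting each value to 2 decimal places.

Silver pattern (n=2): 0.26873856 : 0.49932288 : 0.23193856
Element Zi pattern (n=2): 0.093636 : 0.424728 : 0.481636
Convolve the two distributions (both contribute in 2-u steps):
  M: 0.26873856×0.093636 = 0.025164
  M+2: 0.26873856×0.424728 + 0.49932288×0.093636 = 0.160895
  M+4: 0.26873856×0.481636 + 0.49932288×0.424728 + 0.23193856×0.093636 = 0.363228
  M+6: 0.49932288×0.481636 + 0.23193856×0.424728 = 0.339003
  M+8: 0.23193856×0.481636 = 0.111710
Scale to base peak (0.363228) = 100: 6.93 : 44.30 : 100.00 : 93.33 : 30.75

6.93 : 44.30 : 100.00 : 93.33 : 30.75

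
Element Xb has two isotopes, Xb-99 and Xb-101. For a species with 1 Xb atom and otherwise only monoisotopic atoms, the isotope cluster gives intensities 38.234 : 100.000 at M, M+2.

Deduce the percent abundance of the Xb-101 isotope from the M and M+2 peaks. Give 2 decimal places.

72.34%

Let p = fractional abundance of Xb-99. I(M+2)/I(M) = [C(1,1)·p^0·(1−p)] / p^1 = 1·(1−p)/p = 100.000/38.234 = 2.6155
(1−p)/p = 2.6155/1 = 2.6155  ⇒  p = 1/(1 + 2.6155) = 0.2766
Xb-99: 27.66%, Xb-101: 72.34%.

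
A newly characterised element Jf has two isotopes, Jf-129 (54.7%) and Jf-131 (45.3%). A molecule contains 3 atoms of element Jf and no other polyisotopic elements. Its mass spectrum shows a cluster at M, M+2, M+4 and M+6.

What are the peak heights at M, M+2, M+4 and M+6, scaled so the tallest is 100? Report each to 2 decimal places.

Each Jf atom is independently Jf-129 (p = 0.547) or Jf-131 (q = 0.453); the cluster is the binomial expansion (p + q)^3.
P(M) = 0.547^3 = 0.163667
P(M+2) = 3 × 0.547^2 × 0.453^1 = 0.406625
P(M+4) = 3 × 0.547^1 × 0.453^2 = 0.336748
P(M+6) = 0.453^3 = 0.092960
The M+2 peak is largest (0.406625); scaling to 100 gives 40.25 : 100.00 : 82.82 : 22.86.

40.25 : 100.00 : 82.82 : 22.86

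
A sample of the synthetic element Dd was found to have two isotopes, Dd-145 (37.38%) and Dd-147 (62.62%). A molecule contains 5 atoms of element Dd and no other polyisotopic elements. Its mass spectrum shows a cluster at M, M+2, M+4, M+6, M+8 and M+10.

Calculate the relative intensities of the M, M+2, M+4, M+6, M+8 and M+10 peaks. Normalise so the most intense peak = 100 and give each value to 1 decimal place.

Each Dd atom is independently Dd-145 (p = 0.3738) or Dd-147 (q = 0.6262); the cluster is the binomial expansion (p + q)^5.
P(M) = 0.3738^5 = 0.007298
P(M+2) = 5 × 0.3738^4 × 0.6262^1 = 0.061128
P(M+4) = 10 × 0.3738^3 × 0.6262^2 = 0.204807
P(M+6) = 10 × 0.3738^2 × 0.6262^3 = 0.343098
P(M+8) = 5 × 0.3738^1 × 0.6262^4 = 0.287383
P(M+10) = 0.6262^5 = 0.096286
The M+6 peak is largest (0.343098); scaling to 100 gives 2.1 : 17.8 : 59.7 : 100.0 : 83.8 : 28.1.

2.1 : 17.8 : 59.7 : 100.0 : 83.8 : 28.1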